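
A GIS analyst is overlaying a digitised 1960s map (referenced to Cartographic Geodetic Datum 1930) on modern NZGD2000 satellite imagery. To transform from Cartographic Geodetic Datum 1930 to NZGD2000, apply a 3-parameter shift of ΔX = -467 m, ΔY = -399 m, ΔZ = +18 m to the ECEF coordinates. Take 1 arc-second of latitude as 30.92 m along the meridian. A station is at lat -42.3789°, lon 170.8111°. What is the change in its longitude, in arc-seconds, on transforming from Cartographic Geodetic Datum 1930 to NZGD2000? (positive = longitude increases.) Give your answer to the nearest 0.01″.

Δλ = 20.51″

sin φ = -0.674030, cos φ = 0.738704, sin λ = 0.159690, cos λ = -0.987167.
East component: ΔE = −sin λ·ΔX + cos λ·ΔY = −(0.159690)(-467) + (-0.987167)(-399) = 468.45 m.
1° of latitude spans 3600 × 30.92 = 111312 m; at latitude φ, 1° of longitude spans that × cos φ = 82226.6 m, so Δλ = 468.45 / 82226.6 × 3600 = 20.510″.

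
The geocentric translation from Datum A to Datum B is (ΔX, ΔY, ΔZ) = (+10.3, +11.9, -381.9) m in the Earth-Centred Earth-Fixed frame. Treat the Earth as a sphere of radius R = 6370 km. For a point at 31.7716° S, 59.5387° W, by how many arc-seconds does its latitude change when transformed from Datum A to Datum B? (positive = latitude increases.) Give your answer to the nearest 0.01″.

sin φ = -0.526534, cos φ = 0.850154, sin λ = -0.861972, cos λ = 0.506956.
North component: ΔN = −sin φ cos λ·ΔX − sin φ sin λ·ΔY + cos φ·ΔZ = −(-0.526534)(0.506956)(10.3) − (-0.526534)(-0.861972)(11.9) + (0.850154)(-381.9) = -327.33 m.
1° of latitude spans πR/180 = 111177 m, so Δφ = -327.33 / 111177 × 3600 = -10.599″.

Δφ = -10.60″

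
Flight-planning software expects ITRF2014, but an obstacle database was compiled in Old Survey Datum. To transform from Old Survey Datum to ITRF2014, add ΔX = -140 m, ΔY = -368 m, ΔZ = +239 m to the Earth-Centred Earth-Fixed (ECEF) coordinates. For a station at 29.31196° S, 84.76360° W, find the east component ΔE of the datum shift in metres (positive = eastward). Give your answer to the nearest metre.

ΔE = -173 m

At φ = -29.31196°, λ = -84.76360°: sin φ = -0.489564, cos φ = 0.871967, sin λ = -0.995827, cos λ = 0.091265.
ΔE = −sin λ·ΔX + cos λ·ΔY = −(-0.995827)·(-140) + (0.091265)·(-368) = -173.00 m.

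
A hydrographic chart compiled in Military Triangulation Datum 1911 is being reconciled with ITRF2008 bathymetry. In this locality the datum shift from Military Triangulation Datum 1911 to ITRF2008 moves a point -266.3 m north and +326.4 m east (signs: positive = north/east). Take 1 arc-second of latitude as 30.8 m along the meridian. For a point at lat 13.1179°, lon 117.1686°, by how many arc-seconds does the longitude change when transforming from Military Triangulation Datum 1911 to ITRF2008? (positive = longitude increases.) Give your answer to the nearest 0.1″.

Δλ = 10.9″

At latitude 13.1179°, cos φ = 0.973905.
1″ of longitude at this latitude = 30.80 × cos φ = 29.9963 m, so Δλ = 326.4 / 29.9963 = 10.881″.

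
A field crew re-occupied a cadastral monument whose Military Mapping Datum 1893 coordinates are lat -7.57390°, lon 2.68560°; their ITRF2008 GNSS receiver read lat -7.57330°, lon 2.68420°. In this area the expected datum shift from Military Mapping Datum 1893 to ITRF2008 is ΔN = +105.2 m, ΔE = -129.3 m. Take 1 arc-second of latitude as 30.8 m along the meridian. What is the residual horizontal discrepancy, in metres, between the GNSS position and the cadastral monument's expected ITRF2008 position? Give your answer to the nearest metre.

Observed coordinate differences: Δφ = +0.00060°, Δλ = -0.00140°.
Converting to metres (1° lat = 110880 m, cos φ = 0.991276): observed ΔN = 66.5 m, observed ΔE = -153.9 m.
Subtracting the expected shift leaves a residual of 66.5 − (105.2) = -38.7 m north and -153.9 − (-129.3) = -24.6 m east.
Residual distance = √((-38.7)² + (-24.6)²) = 45.8 m.

46 m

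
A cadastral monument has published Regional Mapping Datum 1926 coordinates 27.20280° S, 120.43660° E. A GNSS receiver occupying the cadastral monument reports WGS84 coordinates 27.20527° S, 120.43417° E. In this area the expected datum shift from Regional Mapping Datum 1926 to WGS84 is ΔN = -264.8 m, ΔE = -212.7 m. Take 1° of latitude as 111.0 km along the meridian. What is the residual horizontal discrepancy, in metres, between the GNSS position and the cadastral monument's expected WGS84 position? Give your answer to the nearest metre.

29 m

Observed coordinate differences: Δφ = -0.00247°, Δλ = -0.00243°.
Converting to metres (1° lat = 111000 m, cos φ = 0.889394): observed ΔN = -274.2 m, observed ΔE = -239.9 m.
Subtracting the expected shift leaves a residual of -274.2 − (-264.8) = -9.4 m north and -239.9 − (-212.7) = -27.2 m east.
Residual distance = √((-9.4)² + (-27.2)²) = 28.8 m.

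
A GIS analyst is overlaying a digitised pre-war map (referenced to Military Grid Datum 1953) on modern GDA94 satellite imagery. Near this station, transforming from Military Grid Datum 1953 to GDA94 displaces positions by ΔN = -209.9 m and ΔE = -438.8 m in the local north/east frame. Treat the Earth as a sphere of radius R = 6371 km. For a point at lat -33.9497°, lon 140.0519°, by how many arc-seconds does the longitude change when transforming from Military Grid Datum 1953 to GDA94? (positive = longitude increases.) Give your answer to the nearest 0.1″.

At latitude -33.9497°, cos φ = 0.829528.
One radian of longitude at latitude φ spans R cos φ, so Δλ = ΔE / (R cos φ) = -438.8 / (6371000 × 0.829528) = -8.3029e-05 rad = -17.126″.

Δλ = -17.1″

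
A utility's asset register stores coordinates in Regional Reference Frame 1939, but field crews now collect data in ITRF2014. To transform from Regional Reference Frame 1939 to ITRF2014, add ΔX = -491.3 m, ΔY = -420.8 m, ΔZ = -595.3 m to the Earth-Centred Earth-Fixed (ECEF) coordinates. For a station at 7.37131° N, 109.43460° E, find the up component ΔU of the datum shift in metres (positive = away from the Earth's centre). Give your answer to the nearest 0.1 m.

ΔU = -307.8 m

At φ = 7.37131°, λ = 109.43460°: sin φ = 0.128299, cos φ = 0.991736, sin λ = 0.943022, cos λ = -0.332731.
ΔU = cos φ cos λ·ΔX + cos φ sin λ·ΔY + sin φ·ΔZ = (0.991736)(-0.332731)(-491.3) + (0.991736)(0.943022)(-420.8) + (0.128299)(-595.3) = -307.80 m.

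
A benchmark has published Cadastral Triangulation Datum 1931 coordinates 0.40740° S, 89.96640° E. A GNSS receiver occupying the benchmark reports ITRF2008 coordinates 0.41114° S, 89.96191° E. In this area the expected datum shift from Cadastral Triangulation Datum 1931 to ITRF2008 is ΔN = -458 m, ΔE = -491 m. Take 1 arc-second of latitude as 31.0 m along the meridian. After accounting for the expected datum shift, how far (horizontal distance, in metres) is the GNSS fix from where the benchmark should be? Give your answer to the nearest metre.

42 m

Observed coordinate differences: Δφ = -0.00374°, Δλ = -0.00449°.
Converting to metres (1° lat = 111600 m, cos φ = 0.999975): observed ΔN = -417.4 m, observed ΔE = -501.1 m.
Subtracting the expected shift leaves a residual of -417.4 − (-458) = 40.6 m north and -501.1 − (-491) = -10.1 m east.
Residual distance = √(40.6² + (-10.1)²) = 41.8 m.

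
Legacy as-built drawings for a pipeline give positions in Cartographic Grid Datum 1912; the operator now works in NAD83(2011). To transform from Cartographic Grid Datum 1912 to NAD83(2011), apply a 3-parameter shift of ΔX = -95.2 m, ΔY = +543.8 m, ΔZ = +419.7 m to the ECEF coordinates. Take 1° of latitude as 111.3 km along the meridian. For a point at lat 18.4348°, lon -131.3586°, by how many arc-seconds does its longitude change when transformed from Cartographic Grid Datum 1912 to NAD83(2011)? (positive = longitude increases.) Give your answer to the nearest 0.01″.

Δλ = -14.69″

sin φ = 0.316225, cos φ = 0.948684, sin λ = -0.750589, cos λ = -0.660770.
East component: ΔE = −sin λ·ΔX + cos λ·ΔY = −(-0.750589)(-95.2) + (-0.660770)(543.8) = -430.78 m.
1° of latitude spans 111300 m; at latitude φ, 1° of longitude spans that × cos φ = 105588.5 m, so Δλ = -430.78 / 105588.5 × 3600 = -14.687″.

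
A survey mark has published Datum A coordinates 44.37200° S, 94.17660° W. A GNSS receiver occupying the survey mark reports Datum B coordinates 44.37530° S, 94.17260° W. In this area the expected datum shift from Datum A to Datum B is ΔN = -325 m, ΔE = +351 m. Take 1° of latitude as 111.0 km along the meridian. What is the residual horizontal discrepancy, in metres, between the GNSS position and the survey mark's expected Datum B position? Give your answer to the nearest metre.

53 m

Observed coordinate differences: Δφ = -0.00330°, Δλ = +0.00400°.
Converting to metres (1° lat = 111000 m, cos φ = 0.714815): observed ΔN = -366.3 m, observed ΔE = 317.4 m.
Subtracting the expected shift leaves a residual of -366.3 − (-325) = -41.3 m north and 317.4 − (351) = -33.6 m east.
Residual distance = √((-41.3)² + (-33.6)²) = 53.3 m.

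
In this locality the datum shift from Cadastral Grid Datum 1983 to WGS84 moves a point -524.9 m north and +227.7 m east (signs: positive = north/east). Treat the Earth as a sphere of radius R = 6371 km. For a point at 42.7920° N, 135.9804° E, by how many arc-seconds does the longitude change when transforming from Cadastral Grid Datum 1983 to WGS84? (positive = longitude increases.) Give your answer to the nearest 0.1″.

At latitude 42.7920°, cos φ = 0.733825.
One radian of longitude at latitude φ spans R cos φ, so Δλ = ΔE / (R cos φ) = 227.7 / (6371000 × 0.733825) = 4.8704e-05 rad = 10.046″.

Δλ = 10.0″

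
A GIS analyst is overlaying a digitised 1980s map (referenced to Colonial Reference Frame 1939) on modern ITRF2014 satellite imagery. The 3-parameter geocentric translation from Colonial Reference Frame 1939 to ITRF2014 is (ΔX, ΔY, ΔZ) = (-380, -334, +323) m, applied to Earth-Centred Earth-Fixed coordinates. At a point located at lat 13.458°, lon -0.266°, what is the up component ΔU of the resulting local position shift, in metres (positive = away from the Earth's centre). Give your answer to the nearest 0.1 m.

At φ = 13.458°, λ = -0.266°: sin φ = 0.232733, cos φ = 0.972541, sin λ = -0.004643, cos λ = 0.999989.
ΔU = cos φ cos λ·ΔX + cos φ sin λ·ΔY + sin φ·ΔZ = (0.972541)(0.999989)(-380) + (0.972541)(-0.004643)(-334) + (0.232733)(323) = -292.88 m.

ΔU = -292.9 m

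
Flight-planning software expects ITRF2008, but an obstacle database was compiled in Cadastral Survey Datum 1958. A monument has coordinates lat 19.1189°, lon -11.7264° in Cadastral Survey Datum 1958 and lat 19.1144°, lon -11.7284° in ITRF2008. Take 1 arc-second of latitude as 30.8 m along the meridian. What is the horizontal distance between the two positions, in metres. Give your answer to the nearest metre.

541 m

Δφ = 19.1144° − 19.1189° = -0.0045°; Δλ = -11.7284° − -11.7264° = -0.0020°.
1° of latitude = 3600 × 30.80 = 110880 m.
ΔN = Δφ × 110880 = -499.0 m; ΔE = Δλ × 110880 × cos(19.1189°) = -0.0020 × 110880 × 0.944841 = -209.5 m.
Distance = √(ΔE² + ΔN²) = √((-209.5)² + (-499.0)²) = 541.2 m.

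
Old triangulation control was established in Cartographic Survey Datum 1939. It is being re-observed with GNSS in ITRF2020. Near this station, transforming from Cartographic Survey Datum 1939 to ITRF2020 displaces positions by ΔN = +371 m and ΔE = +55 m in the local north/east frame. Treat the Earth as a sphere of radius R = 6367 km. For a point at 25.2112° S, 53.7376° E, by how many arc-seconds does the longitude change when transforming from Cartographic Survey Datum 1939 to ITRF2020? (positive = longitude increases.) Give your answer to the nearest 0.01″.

At latitude -25.2112°, cos φ = 0.904744.
One radian of longitude at latitude φ spans R cos φ, so Δλ = ΔE / (R cos φ) = 55.0 / (6367000 × 0.904744) = 9.5478e-06 rad = 1.969″.

Δλ = 1.97″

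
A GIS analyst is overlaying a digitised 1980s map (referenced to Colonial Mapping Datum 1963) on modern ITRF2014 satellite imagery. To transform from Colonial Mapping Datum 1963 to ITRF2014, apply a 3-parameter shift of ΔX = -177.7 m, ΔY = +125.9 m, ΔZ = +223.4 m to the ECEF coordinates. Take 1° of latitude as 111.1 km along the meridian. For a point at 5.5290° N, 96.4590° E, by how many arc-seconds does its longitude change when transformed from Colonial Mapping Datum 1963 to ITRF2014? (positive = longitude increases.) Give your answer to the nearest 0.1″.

Δλ = 5.3″

sin φ = 0.096350, cos φ = 0.995348, sin λ = 0.993653, cos λ = -0.112492.
East component: ΔE = −sin λ·ΔX + cos λ·ΔY = −(0.993653)(-177.7) + (-0.112492)(125.9) = 162.41 m.
1° of latitude spans 111100 m; at latitude φ, 1° of longitude spans that × cos φ = 110583.1 m, so Δλ = 162.41 / 110583.1 × 3600 = 5.287″.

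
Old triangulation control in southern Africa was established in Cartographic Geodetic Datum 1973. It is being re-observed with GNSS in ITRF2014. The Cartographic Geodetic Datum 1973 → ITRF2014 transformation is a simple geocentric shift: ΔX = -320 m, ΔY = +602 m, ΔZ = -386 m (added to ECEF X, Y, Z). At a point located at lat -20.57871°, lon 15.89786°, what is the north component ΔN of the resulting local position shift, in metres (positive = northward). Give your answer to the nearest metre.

ΔN = -412 m

At φ = -20.57871°, λ = 15.89786°: sin φ = -0.351494, cos φ = 0.936190, sin λ = 0.273923, cos λ = 0.961752.
ΔN = −sin φ cos λ·ΔX − sin φ sin λ·ΔY + cos φ·ΔZ = −(-0.351494)(0.961752)(-320) − (-0.351494)(0.273923)(602) + (0.936190)(-386) = -411.58 m.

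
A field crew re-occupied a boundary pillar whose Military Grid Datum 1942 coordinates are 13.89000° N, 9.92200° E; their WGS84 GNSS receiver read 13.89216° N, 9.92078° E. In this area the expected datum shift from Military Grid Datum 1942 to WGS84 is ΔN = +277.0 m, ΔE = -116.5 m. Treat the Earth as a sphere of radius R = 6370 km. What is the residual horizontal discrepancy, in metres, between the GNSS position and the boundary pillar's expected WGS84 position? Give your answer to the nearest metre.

40 m

Observed coordinate differences: Δφ = +0.00216°, Δλ = -0.00122°.
Converting to metres (1° lat = 111177 m, cos φ = 0.970758): observed ΔN = 240.1 m, observed ΔE = -131.7 m.
Subtracting the expected shift leaves a residual of 240.1 − (277.0) = -36.9 m north and -131.7 − (-116.5) = -15.2 m east.
Residual distance = √((-36.9)² + (-15.2)²) = 39.9 m.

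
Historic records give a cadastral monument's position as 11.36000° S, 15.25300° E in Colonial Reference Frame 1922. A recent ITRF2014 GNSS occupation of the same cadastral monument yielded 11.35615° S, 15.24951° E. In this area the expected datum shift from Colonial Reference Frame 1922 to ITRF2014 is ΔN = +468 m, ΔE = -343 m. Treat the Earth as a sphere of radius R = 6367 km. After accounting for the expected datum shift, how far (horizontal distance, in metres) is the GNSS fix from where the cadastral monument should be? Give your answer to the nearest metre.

55 m

Observed coordinate differences: Δφ = +0.00385°, Δλ = -0.00349°.
Converting to metres (1° lat = 111125 m, cos φ = 0.980409): observed ΔN = 427.8 m, observed ΔE = -380.2 m.
Subtracting the expected shift leaves a residual of 427.8 − (468) = -40.2 m north and -380.2 − (-343) = -37.2 m east.
Residual distance = √((-40.2)² + (-37.2)²) = 54.8 m.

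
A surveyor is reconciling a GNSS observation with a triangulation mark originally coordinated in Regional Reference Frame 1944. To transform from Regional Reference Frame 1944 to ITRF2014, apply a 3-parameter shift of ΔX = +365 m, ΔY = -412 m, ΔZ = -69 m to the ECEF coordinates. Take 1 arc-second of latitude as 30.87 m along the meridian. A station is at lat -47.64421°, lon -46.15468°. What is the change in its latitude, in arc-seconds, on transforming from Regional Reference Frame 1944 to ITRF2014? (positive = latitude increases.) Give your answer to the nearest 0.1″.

Δφ = 11.7″

sin φ = -0.738975, cos φ = 0.673732, sin λ = -0.721213, cos λ = 0.692714.
North component: ΔN = −sin φ cos λ·ΔX − sin φ sin λ·ΔY + cos φ·ΔZ = −(-0.738975)(0.692714)(365) − (-0.738975)(-0.721213)(-412) + (0.673732)(-69) = 359.93 m.
1° of latitude spans 3600 × 30.87 = 111132 m, so Δφ = 359.93 / 111132 × 3600 = 11.660″.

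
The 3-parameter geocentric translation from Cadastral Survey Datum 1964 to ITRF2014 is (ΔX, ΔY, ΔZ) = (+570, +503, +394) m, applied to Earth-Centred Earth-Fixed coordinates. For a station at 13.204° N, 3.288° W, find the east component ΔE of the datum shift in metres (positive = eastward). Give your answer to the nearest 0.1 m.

ΔE = 534.9 m

The local east axis at (φ, λ) is (−sin λ, cos λ, 0), so ΔE = −sin(-3.288°)·570 + cos(-3.288°)·503 = 534.86 m.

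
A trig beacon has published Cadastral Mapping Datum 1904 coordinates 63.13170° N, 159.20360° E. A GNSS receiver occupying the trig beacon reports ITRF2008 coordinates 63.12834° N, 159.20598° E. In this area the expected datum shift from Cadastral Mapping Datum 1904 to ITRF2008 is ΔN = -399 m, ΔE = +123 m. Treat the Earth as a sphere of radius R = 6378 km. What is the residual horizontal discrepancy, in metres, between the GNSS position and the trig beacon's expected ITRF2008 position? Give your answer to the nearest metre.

25 m

Observed coordinate differences: Δφ = -0.00336°, Δλ = +0.00238°.
Converting to metres (1° lat = 111317 m, cos φ = 0.451941): observed ΔN = -374.0 m, observed ΔE = 119.7 m.
Subtracting the expected shift leaves a residual of -374.0 − (-399) = 25.0 m north and 119.7 − (123) = -3.3 m east.
Residual distance = √(25.0² + (-3.3)²) = 25.2 m.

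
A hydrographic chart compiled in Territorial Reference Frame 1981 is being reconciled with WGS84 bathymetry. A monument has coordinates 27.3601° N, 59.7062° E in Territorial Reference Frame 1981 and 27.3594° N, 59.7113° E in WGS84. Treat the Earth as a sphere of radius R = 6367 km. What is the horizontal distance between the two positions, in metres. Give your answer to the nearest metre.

509 m

Δφ = 27.3594° − 27.3601° = -0.0007°; Δλ = 59.7113° − 59.7062° = +0.0051°.
1° along a meridian = πR/180 = 111125 m.
ΔN = Δφ × 111125 = -77.8 m; ΔE = Δλ × 111125 × cos(27.3601°) = +0.0051 × 111125 × 0.888136 = 503.3 m.
Distance = √(ΔE² + ΔN²) = √(503.3² + (-77.8)²) = 509.3 m.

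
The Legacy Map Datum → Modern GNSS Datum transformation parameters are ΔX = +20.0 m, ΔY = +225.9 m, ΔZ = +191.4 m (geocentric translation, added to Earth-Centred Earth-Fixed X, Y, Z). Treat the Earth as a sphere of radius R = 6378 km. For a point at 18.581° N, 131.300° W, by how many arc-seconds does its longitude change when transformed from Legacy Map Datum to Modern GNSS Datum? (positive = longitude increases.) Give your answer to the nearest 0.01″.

Δλ = -4.57″

sin φ = 0.318645, cos φ = 0.947874, sin λ = -0.751264, cos λ = -0.660002.
East component: ΔE = −sin λ·ΔX + cos λ·ΔY = −(-0.751264)(20.0) + (-0.660002)(225.9) = -134.07 m.
1° of latitude spans πR/180 = 111317 m; at latitude φ, 1° of longitude spans that × cos φ = 105514.6 m, so Δλ = -134.07 / 105514.6 × 3600 = -4.574″.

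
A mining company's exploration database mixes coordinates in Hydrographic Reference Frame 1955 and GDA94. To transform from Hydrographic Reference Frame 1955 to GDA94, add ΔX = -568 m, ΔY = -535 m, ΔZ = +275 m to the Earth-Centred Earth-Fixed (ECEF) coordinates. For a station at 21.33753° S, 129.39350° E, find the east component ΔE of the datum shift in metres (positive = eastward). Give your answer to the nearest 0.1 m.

ΔE = 778.5 m

At φ = -21.33753°, λ = 129.39350°: sin φ = -0.363861, cos φ = 0.931453, sin λ = 0.772806, cos λ = -0.634643.
ΔE = −sin λ·ΔX + cos λ·ΔY = −(0.772806)·(-568) + (-0.634643)·(-535) = 778.49 m.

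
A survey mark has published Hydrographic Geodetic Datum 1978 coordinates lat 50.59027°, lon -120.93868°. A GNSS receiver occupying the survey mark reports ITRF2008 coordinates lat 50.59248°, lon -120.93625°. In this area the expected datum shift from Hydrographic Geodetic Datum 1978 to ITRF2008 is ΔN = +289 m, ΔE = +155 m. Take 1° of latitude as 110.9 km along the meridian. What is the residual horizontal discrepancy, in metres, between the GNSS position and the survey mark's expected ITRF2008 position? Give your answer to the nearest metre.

Observed coordinate differences: Δφ = +0.00221°, Δλ = +0.00243°.
Converting to metres (1° lat = 110900 m, cos φ = 0.634862): observed ΔN = 245.1 m, observed ΔE = 171.1 m.
Subtracting the expected shift leaves a residual of 245.1 − (289) = -43.9 m north and 171.1 − (155) = 16.1 m east.
Residual distance = √((-43.9)² + 16.1²) = 46.8 m.

47 m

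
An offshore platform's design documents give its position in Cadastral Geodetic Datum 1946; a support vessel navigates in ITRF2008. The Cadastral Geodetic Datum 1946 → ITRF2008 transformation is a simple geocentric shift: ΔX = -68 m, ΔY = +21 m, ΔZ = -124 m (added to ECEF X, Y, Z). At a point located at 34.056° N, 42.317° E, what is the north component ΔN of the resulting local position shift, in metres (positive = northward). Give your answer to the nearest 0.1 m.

The local north axis is (−sin φ cos λ, −sin φ sin λ, cos φ), giving ΔN = 28.158 − 7.917 − 102.733 = -82.49 m.

ΔN = -82.5 m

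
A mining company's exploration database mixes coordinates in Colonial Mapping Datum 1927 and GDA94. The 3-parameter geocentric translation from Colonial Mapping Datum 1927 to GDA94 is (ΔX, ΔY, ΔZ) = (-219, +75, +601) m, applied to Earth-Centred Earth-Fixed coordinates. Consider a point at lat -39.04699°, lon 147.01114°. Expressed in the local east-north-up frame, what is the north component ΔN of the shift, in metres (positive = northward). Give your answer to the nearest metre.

ΔN = 608 m

The local north axis is (−sin φ cos λ, −sin φ sin λ, cos φ), giving ΔN = 115.718 + 25.725 + 466.754 = 608.20 m.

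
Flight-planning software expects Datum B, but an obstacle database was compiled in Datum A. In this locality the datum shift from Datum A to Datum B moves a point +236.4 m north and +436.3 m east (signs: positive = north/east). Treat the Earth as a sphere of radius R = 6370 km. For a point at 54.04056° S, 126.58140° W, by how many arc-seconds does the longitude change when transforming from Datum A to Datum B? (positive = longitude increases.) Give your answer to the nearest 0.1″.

At latitude -54.04056°, cos φ = 0.587212.
One radian of longitude at latitude φ spans R cos φ, so Δλ = ΔE / (R cos φ) = 436.3 / (6370000 × 0.587212) = 1.1664e-04 rad = 24.059″.

Δλ = 24.1″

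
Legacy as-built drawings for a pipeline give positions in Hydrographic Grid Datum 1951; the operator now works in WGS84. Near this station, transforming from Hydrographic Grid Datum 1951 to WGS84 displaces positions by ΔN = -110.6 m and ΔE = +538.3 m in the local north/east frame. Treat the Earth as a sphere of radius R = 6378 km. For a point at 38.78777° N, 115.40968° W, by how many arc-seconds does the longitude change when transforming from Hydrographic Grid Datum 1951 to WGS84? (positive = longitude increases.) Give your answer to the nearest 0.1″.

Δλ = 22.3″

At latitude 38.78777°, cos φ = 0.779472.
One radian of longitude at latitude φ spans R cos φ, so Δλ = ΔE / (R cos φ) = 538.3 / (6378000 × 0.779472) = 1.0828e-04 rad = 22.334″.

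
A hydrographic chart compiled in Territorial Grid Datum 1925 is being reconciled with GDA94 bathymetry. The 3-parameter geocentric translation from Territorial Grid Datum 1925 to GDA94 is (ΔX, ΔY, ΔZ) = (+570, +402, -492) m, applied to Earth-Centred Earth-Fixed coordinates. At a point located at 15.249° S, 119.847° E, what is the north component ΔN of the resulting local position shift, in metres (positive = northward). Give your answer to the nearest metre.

ΔN = -458 m

The local north axis is (−sin φ cos λ, −sin φ sin λ, cos φ), giving ΔN = -74.612 + 91.707 − 474.678 = -457.58 m.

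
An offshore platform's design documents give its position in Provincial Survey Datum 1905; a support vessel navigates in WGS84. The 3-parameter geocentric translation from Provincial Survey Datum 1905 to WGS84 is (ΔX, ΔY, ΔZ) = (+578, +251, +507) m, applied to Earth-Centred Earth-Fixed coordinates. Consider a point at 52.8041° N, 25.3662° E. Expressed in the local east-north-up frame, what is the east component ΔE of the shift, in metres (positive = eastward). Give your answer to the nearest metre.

The local east axis at (φ, λ) is (−sin λ, cos λ, 0), so ΔE = −sin(25.3662°)·578 + cos(25.3662°)·251 = -20.82 m.

ΔE = -21 m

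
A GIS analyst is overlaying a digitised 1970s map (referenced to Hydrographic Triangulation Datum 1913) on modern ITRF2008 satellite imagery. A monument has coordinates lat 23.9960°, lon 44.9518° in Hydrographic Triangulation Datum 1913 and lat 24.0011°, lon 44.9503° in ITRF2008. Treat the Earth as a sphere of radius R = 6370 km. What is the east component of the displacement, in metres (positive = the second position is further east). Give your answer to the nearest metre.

ΔE = -152 m

Δφ = 24.0011° − 23.9960° = +0.0051°; Δλ = 44.9503° − 44.9518° = -0.0015°.
1° along a meridian = πR/180 = 111177 m.
ΔN = Δφ × 111177 = 567.0 m; ΔE = Δλ × 111177 × cos(23.9960°) = -0.0015 × 111177 × 0.913574 = -152.4 m.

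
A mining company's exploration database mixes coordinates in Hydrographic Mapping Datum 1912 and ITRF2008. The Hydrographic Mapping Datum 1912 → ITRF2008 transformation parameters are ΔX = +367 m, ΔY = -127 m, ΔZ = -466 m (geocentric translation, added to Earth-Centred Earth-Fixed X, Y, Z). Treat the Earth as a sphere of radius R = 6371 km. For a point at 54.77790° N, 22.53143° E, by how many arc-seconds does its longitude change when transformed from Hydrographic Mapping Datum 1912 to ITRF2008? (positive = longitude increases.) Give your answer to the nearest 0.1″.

sin φ = 0.816922, cos φ = 0.576747, sin λ = 0.383190, cos λ = 0.923669.
East component: ΔE = −sin λ·ΔX + cos λ·ΔY = −(0.383190)(367) + (0.923669)(-127) = -257.94 m.
1° of latitude spans πR/180 = 111195 m; at latitude φ, 1° of longitude spans that × cos φ = 64131.4 m, so Δλ = -257.94 / 64131.4 × 3600 = -14.479″.

Δλ = -14.5″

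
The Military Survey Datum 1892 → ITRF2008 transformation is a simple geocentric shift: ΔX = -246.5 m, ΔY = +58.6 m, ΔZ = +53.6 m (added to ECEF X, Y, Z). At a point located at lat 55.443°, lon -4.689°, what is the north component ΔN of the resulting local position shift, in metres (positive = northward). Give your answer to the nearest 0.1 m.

ΔN = 236.7 m

The local north axis is (−sin φ cos λ, −sin φ sin λ, cos φ), giving ΔN = 202.329 + 3.945 + 30.403 = 236.68 m.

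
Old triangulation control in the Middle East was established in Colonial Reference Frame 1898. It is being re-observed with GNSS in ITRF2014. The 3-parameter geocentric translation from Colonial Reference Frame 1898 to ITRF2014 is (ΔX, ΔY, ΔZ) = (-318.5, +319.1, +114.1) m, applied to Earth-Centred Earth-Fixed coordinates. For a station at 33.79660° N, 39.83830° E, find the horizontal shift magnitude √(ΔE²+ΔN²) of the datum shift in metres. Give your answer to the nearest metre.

The local east axis at (φ, λ) is (−sin λ, cos λ, 0), so ΔE = −sin(39.83830°)·(-318.5) + cos(39.83830°)·319.1 = 449.06 m.
The local north axis is (−sin φ cos λ, −sin φ sin λ, cos φ), giving ΔN = 136.037 − 113.709 + 94.819 = 117.15 m.
Horizontal magnitude = √(ΔE² + ΔN²) = √(449.06² + 117.15²) = 464.09 m.

464 m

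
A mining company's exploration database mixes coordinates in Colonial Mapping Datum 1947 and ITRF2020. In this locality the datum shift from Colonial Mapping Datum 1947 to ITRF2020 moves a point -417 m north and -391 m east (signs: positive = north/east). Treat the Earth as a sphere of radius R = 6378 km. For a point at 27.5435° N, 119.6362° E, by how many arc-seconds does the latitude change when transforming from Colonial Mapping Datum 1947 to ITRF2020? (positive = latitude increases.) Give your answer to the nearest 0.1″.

Δφ = -13.5″

On a sphere of radius R, 1 rad of latitude = R, so Δφ = ΔN / R = -417.0 / 6378000 = -6.5381e-05 rad = -13.486″.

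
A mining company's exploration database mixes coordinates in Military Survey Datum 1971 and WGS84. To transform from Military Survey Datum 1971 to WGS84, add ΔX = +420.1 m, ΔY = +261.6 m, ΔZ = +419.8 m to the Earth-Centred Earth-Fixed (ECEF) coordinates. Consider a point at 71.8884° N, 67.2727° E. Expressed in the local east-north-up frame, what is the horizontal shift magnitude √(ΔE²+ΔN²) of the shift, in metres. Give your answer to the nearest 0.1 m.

The local east axis at (φ, λ) is (−sin λ, cos λ, 0), so ΔE = −sin(67.2727°)·420.1 + cos(67.2727°)·261.6 = -286.41 m.
The local north axis is (−sin φ cos λ, −sin φ sin λ, cos φ), giving ΔN = -154.262 − 229.333 + 130.503 = -253.09 m.
Horizontal magnitude = √(ΔE² + ΔN²) = √((-286.41)² + (-253.09)²) = 382.21 m.

382.2 m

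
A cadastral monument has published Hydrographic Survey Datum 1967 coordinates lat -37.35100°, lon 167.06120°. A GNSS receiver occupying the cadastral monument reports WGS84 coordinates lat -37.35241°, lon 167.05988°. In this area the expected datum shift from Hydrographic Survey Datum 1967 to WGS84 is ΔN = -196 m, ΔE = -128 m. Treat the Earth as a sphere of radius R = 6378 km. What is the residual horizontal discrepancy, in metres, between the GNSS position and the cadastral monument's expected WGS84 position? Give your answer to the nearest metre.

41 m

Observed coordinate differences: Δφ = -0.00141°, Δλ = -0.00132°.
Converting to metres (1° lat = 111317 m, cos φ = 0.794934): observed ΔN = -157.0 m, observed ΔE = -116.8 m.
Subtracting the expected shift leaves a residual of -157.0 − (-196) = 39.0 m north and -116.8 − (-128) = 11.2 m east.
Residual distance = √(39.0² + 11.2²) = 40.6 m.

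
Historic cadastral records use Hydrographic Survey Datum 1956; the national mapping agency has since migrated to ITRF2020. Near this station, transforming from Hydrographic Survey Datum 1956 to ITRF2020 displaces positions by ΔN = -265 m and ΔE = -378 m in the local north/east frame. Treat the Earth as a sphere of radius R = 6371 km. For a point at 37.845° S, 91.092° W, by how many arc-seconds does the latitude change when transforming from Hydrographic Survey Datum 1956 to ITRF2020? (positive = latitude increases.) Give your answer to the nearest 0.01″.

On a sphere of radius R, 1 rad of latitude = R, so Δφ = ΔN / R = -265.0 / 6371000 = -4.1595e-05 rad = -8.580″.

Δφ = -8.58″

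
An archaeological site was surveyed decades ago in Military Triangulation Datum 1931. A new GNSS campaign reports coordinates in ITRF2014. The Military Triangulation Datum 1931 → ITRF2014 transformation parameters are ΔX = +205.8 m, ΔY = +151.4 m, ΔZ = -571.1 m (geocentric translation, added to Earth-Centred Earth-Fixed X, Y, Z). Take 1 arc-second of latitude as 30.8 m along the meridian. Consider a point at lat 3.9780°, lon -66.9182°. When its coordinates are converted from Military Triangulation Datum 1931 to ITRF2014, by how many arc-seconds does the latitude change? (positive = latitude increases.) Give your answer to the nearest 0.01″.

sin φ = 0.069373, cos φ = 0.997591, sin λ = -0.919946, cos λ = 0.392045.
North component: ΔN = −sin φ cos λ·ΔX − sin φ sin λ·ΔY + cos φ·ΔZ = −(0.069373)(0.392045)(205.8) − (0.069373)(-0.919946)(151.4) + (0.997591)(-571.1) = -565.66 m.
1° of latitude spans 3600 × 30.80 = 110880 m, so Δφ = -565.66 / 110880 × 3600 = -18.366″.

Δφ = -18.37″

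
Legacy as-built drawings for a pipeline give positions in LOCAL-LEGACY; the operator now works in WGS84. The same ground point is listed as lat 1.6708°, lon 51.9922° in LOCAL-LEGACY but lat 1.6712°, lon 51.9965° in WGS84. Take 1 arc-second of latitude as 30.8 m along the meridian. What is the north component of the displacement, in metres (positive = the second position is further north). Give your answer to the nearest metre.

Δφ = 1.6712° − 1.6708° = +0.0004°; Δλ = 51.9965° − 51.9922° = +0.0043°.
1° of latitude = 3600 × 30.80 = 110880 m.
ΔN = Δφ × 110880 = 44.4 m; ΔE = Δλ × 110880 × cos(1.6708°) = +0.0043 × 110880 × 0.999575 = 476.6 m.

ΔN = 44 m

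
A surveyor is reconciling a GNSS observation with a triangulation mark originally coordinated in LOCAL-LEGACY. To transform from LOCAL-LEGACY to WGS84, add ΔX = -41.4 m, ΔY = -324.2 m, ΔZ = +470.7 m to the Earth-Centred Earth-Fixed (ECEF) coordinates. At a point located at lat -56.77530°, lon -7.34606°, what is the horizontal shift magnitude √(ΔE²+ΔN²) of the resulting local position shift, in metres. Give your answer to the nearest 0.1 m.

The local east axis at (φ, λ) is (−sin λ, cos λ, 0), so ΔE = −sin(-7.34606°)·(-41.4) + cos(-7.34606°)·(-324.2) = -326.83 m.
The local north axis is (−sin φ cos λ, −sin φ sin λ, cos φ), giving ΔN = -34.348 + 34.676 + 257.908 = 258.24 m.
Horizontal magnitude = √(ΔE² + ΔN²) = √((-326.83)² + 258.24²) = 416.54 m.

416.5 m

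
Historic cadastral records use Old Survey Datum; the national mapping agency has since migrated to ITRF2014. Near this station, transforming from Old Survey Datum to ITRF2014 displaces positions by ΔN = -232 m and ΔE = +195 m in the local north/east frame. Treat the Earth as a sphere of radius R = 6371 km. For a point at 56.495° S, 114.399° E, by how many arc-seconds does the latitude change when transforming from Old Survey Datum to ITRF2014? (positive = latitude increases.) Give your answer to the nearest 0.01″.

Δφ = -7.51″

On a sphere of radius R, 1 rad of latitude = R, so Δφ = ΔN / R = -232.0 / 6371000 = -3.6415e-05 rad = -7.511″.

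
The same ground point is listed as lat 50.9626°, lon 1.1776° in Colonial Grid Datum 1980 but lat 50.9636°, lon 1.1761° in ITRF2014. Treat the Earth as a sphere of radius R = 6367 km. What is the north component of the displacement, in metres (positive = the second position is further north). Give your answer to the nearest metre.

ΔN = 111 m

Δφ = 50.9636° − 50.9626° = +0.0010°; Δλ = 1.1761° − 1.1776° = -0.0015°.
1° along a meridian = πR/180 = 111125 m.
ΔN = Δφ × 111125 = 111.1 m; ΔE = Δλ × 111125 × cos(50.9626°) = -0.0015 × 111125 × 0.629828 = -105.0 m.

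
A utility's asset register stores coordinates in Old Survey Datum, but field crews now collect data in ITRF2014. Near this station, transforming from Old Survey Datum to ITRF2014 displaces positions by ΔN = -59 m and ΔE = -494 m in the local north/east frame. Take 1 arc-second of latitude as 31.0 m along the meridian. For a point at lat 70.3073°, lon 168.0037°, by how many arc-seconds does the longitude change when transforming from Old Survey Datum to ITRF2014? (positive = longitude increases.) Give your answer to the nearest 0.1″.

Δλ = -47.3″

At latitude 70.3073°, cos φ = 0.336975.
1″ of longitude at this latitude = 31.00 × cos φ = 10.4462 m, so Δλ = -494.0 / 10.4462 = -47.290″.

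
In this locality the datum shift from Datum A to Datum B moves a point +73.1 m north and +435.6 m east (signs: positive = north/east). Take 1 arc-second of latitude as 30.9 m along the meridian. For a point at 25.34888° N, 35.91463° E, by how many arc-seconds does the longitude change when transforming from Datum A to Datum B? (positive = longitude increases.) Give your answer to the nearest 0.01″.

At latitude 25.34888°, cos φ = 0.903718.
1″ of longitude at this latitude = 30.90 × cos φ = 27.9249 m, so Δλ = 435.6 / 27.9249 = 15.599″.

Δλ = 15.60″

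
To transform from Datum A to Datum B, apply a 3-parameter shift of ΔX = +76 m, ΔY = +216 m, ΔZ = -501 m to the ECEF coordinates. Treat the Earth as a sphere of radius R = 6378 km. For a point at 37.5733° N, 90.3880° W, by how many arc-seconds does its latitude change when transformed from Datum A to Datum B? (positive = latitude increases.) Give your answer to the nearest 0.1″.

sin φ = 0.609776, cos φ = 0.792574, sin λ = -0.999977, cos λ = -0.006772.
North component: ΔN = −sin φ cos λ·ΔX − sin φ sin λ·ΔY + cos φ·ΔZ = −(0.609776)(-0.006772)(76) − (0.609776)(-0.999977)(216) + (0.792574)(-501) = -265.06 m.
1° of latitude spans πR/180 = 111317 m, so Δφ = -265.06 / 111317 × 3600 = -8.572″.

Δφ = -8.6″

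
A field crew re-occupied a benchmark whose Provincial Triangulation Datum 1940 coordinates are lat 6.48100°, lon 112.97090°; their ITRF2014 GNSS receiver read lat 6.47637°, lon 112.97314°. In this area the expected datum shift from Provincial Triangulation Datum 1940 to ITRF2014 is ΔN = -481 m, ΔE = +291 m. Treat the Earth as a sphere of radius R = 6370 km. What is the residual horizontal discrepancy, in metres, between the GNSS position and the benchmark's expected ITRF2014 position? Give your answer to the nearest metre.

55 m

Observed coordinate differences: Δφ = -0.00463°, Δλ = +0.00224°.
Converting to metres (1° lat = 111177 m, cos φ = 0.993609): observed ΔN = -514.8 m, observed ΔE = 247.4 m.
Subtracting the expected shift leaves a residual of -514.8 − (-481) = -33.8 m north and 247.4 − (291) = -43.6 m east.
Residual distance = √((-33.8)² + (-43.6)²) = 55.1 m.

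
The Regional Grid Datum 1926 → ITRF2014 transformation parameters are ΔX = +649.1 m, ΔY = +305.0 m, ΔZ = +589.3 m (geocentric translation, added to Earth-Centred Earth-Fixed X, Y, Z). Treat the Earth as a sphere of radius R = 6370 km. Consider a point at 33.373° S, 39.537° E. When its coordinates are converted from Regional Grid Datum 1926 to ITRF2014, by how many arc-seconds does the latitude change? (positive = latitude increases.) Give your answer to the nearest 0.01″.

sin φ = -0.550087, cos φ = 0.835107, sin λ = 0.636576, cos λ = 0.771214.
North component: ΔN = −sin φ cos λ·ΔX − sin φ sin λ·ΔY + cos φ·ΔZ = −(-0.550087)(0.771214)(649.1) − (-0.550087)(0.636576)(305.0) + (0.835107)(589.3) = 874.30 m.
1° of latitude spans πR/180 = 111177 m, so Δφ = 874.30 / 111177 × 3600 = 28.310″.

Δφ = 28.31″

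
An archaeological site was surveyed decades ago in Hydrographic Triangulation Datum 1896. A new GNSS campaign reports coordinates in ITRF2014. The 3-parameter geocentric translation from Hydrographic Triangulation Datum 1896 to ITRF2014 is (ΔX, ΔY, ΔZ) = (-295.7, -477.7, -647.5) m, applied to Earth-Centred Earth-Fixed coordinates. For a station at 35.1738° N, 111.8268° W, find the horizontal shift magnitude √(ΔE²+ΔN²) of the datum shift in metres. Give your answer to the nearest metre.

854 m

The local east axis at (φ, λ) is (−sin λ, cos λ, 0), so ΔE = −sin(-111.8268°)·(-295.7) + cos(-111.8268°)·(-477.7) = -96.89 m.
The local north axis is (−sin φ cos λ, −sin φ sin λ, cos φ), giving ΔN = -63.333 − 255.456 − 529.272 = -848.06 m.
Horizontal magnitude = √(ΔE² + ΔN²) = √((-96.89)² + (-848.06)²) = 853.58 m.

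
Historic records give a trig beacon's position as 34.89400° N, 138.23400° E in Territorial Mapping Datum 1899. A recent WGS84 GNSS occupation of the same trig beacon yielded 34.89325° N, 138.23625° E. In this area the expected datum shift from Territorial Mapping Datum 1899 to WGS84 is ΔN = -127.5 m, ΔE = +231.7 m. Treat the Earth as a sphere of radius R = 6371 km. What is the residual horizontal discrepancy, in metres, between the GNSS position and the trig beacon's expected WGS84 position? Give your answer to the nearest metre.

Observed coordinate differences: Δφ = -0.00075°, Δλ = +0.00225°.
Converting to metres (1° lat = 111195 m, cos φ = 0.820212): observed ΔN = -83.4 m, observed ΔE = 205.2 m.
Subtracting the expected shift leaves a residual of -83.4 − (-127.5) = 44.1 m north and 205.2 − (231.7) = -26.5 m east.
Residual distance = √(44.1² + (-26.5)²) = 51.4 m.

51 m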